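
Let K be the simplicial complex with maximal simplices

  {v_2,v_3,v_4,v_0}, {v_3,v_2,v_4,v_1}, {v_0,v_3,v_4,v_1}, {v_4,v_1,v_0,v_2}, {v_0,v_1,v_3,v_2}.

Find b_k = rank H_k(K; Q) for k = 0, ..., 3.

b_0 = 1, b_1 = 0, b_2 = 0, b_3 = 1.

Order the vertices as v_0 < v_1 < v_2 < v_3 < v_4. Listing each simplex with vertices in this order, K has dimension 3 with simplices:

  0-simplices (5): [v_0], [v_1], [v_2], [v_3], [v_4]
  1-simplices (10): [v_0,v_1], [v_0,v_2], [v_0,v_3], [v_0,v_4], [v_1,v_2], [v_1,v_3], [v_1,v_4], [v_2,v_3], [v_2,v_4], [v_3,v_4]
  2-simplices (10): [v_0,v_1,v_2], [v_0,v_1,v_3], [v_0,v_1,v_4], [v_0,v_2,v_3], [v_0,v_2,v_4], [v_0,v_3,v_4], [v_1,v_2,v_3], [v_1,v_2,v_4], [v_1,v_3,v_4], [v_2,v_3,v_4]
  3-simplices (5): [v_0,v_1,v_2,v_3], [v_0,v_1,v_2,v_4], [v_0,v_1,v_3,v_4], [v_0,v_2,v_3,v_4], [v_1,v_2,v_3,v_4]

giving chain groups C_0 ≅ Z^5, C_1 ≅ Z^10, C_2 ≅ Z^10, C_3 ≅ Z^5.

Boundary ∂_1: C_1 → C_0 sends each edge [p,q] (with p < q) to q − p. For instance
  ∂[v_0,v_4] = [v_4] − [v_0].
This gives a 5×10 integer matrix of rank 4; reducing to Smith normal form yields diagonal entries (1,1,1,1).

Boundary ∂_2: C_2 → C_1 sends each 2-simplex [p,q,r] to [q,r] − [p,r] + [p,q]. For instance
  ∂[v_1,v_3,v_4] = [v_3,v_4] − [v_1,v_4] + [v_1,v_3],
  ∂[v_0,v_2,v_3] = [v_2,v_3] − [v_0,v_3] + [v_0,v_2].
The 10×10 boundary matrix has rank 6 and Smith normal form diag(1,1,1,1,1,1).

The boundary map ∂_3: C_3 → C_2 sends each 3-simplex σ to the alternating sum Σ_i (−1)^i (σ with its i-th vertex removed). For instance
  ∂[v_0,v_1,v_2,v_3] = [v_1,v_2,v_3] − [v_0,v_2,v_3] + [v_0,v_1,v_3] − [v_0,v_1,v_2],
  ∂[v_0,v_1,v_2,v_4] = [v_1,v_2,v_4] − [v_0,v_2,v_4] + [v_0,v_1,v_4] − [v_0,v_1,v_2].
The resulting 10×5 matrix has rank 4, and its Smith normal form has invariant factors (1,1,1,1).

Reading off H_k = ker ∂_k / im ∂_{k+1}:

  H_0: rank C_0 − rank ∂_1 = 5 − 4 = 1, and the invariant factors of ∂_1 are all 1, so H_0 = Z.
  H_1: rank ker ∂_1 − rank ∂_2 = (10 − 4) − 6 = 0, and the invariant factors of ∂_2 are all 1, so H_1 = 0.
  H_2: rank ker ∂_2 − rank ∂_3 = (10 − 6) − 4 = 0, and the invariant factors of ∂_3 are all 1, so H_2 = 0.
  H_3: rank ker ∂_3 − rank ∂_4 = (5 − 4) − 0 = 1, and there is no ∂_4, so H_3 = Z.

As a check, the Euler characteristic is 5 − 10 + 10 − 5 = 0, which agrees with 1 − 0 + 0 − 1 = 0.

Hence the Betti numbers are b_0 = 1, b_1 = 0, b_2 = 0, b_3 = 1.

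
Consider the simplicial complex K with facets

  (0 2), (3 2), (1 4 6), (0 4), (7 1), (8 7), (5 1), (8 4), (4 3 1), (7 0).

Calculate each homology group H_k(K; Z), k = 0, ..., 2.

H_0 ≅ Z,  H_1 ≅ Z^3,  H_2 = 0.

Fix the vertex order 0 < 1 < 2 < 3 < 4 < 5 < 6 < 7 < 8 and write every simplex with vertices in increasing order. Then dim K = 2 and the simplices of K are:

  0-simplices (9): [0], [1], [2], [3], [4], [5], [6], [7], [8]
  1-simplices (13): [0,2], [0,4], [0,7], [1,3], [1,4], [1,5], [1,6], [1,7], [2,3], [3,4], [4,6], [4,8], [7,8]
  2-simplices (2): [1,3,4], [1,4,6]

Hence C_0 ≅ Z^9, C_1 ≅ Z^13, C_2 ≅ Z^2.

The boundary map ∂_1: C_1 → C_0 is given by ∂[p,q] = [q] − [p]. For instance
  ∂[2,3] = [3] − [2].
The 9×13 boundary matrix has rank 8 and Smith normal form diag(1,1,1,1,1,1,1,1).

Boundary ∂_2: C_2 → C_1 maps a triangle to the signed sum of its edges. For instance
  ∂[1,3,4] = [3,4] − [1,4] + [1,3],
  ∂[1,4,6] = [4,6] − [1,6] + [1,4].
The 13×2 boundary matrix has rank 2 and Smith normal form diag(1,1).

Computing H_k = (kernel of ∂_k) / (image of ∂_{k+1}):

  H_0: rank C_0 − rank ∂_1 = 9 − 8 = 1, and the invariant factors of ∂_1 are all 1, so H_0 ≅ Z.
  H_1: rank ker ∂_1 − rank ∂_2 = (13 − 8) − 2 = 3, and the invariant factors of ∂_2 are all 1, so H_1 ≅ Z^3.
  H_2: rank ker ∂_2 − rank ∂_3 = (2 − 2) − 0 = 0, and there is no ∂_3, so H_2 ≅ 0.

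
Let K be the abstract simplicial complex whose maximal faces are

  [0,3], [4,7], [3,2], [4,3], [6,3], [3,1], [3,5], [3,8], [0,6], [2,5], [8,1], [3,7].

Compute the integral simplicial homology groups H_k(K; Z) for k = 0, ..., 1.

Fix the vertex order 0 < 1 < 2 < 3 < 4 < 5 < 6 < 7 < 8 and write every simplex with vertices in increasing order. Then dim K = 1 and the simplices of K are:

  0-simplices (9): [0], [1], [2], [3], [4], [5], [6], [7], [8]
  1-simplices (12): [0,3], [0,6], [1,3], [1,8], [2,3], [2,5], [3,4], [3,5], [3,6], [3,7], [3,8], [4,7]

so the chain groups are C_0 ≅ Z^9, C_1 ≅ Z^12.

The boundary map ∂_1: C_1 → C_0 sends each edge [p,q] (with p < q) to q − p.
The 9×12 boundary matrix has rank 8 and Smith normal form diag(1,1,1,1,1,1,1,1).

From H_k ≅ ker(∂_k) / im(∂_{k+1}) we obtain:

  H_0: rank C_0 − rank ∂_1 = 9 − 8 = 1, and the invariant factors of ∂_1 are all 1, so H_0 ≅ Z.
  H_1: rank ker ∂_1 − rank ∂_2 = (12 − 8) − 0 = 4, and there is no ∂_2, so H_1 ≅ Z^4.

(K is a triangulation of a wedge of 4 circles.)

H_0 ≅ Z,  H_1 ≅ Z^4.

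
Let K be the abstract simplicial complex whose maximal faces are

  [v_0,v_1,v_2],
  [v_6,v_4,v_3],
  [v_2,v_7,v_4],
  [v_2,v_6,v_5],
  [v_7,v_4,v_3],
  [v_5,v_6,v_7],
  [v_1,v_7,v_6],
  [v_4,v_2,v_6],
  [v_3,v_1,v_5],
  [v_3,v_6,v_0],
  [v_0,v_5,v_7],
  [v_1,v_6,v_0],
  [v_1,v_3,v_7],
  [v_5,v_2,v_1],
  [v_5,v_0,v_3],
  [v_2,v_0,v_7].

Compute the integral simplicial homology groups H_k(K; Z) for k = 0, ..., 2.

H_0 = Z,  H_1 = Z^2,  H_2 = Z.

K has 8 vertices, 24 edges, 16 triangles.
rank ∂_0 = 0, rank ∂_1 = 7 ⇒ b_0 = 8 − 0 − 7 = 1; all invariant factors of ∂_1 are 1 so no torsion. So H_0 ≅ Z.
rank ∂_1 = 7, rank ∂_2 = 15 ⇒ b_1 = 24 − 7 − 15 = 2; all invariant factors of ∂_2 are 1 so no torsion. So H_1 ≅ Z^2.
rank ∂_2 = 15, rank ∂_3 = 0 ⇒ b_2 = 16 − 15 − 0 = 1. So H_2 ≅ Z.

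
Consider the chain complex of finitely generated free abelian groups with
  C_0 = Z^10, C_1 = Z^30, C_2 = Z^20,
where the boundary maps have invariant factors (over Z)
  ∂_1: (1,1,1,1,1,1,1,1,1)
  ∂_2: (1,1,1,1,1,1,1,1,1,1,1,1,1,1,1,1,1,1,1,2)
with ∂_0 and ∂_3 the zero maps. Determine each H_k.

H_0: b_0 = 10 − 0 − 9 = 1; torsion from ∂_1 factors > 1: none. So H_0 = Z.
H_1: b_1 = 30 − 9 − 20 = 1; torsion from ∂_2 factors > 1: [2]. So H_1 = Z ⊕ Z/2.
H_2: b_2 = 20 − 20 − 0 = 0; torsion from ∂_3 factors > 1: none. So H_2 = 0.

H_0 = Z,  H_1 = Z ⊕ Z/2,  H_2 = 0.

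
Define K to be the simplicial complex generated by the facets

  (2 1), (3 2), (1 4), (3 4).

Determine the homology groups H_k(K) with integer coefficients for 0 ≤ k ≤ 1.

Take the total order 1 < 2 < 3 < 4 on the vertex set. Then K (dimension 1) consists of the simplices:

  0-simplices (4): [1], [2], [3], [4]
  1-simplices (4): [1,2], [1,4], [2,3], [3,4]

giving chain groups C_0 ≅ Z^4, C_1 ≅ Z^4.

∂_1: C_1 → C_0 sends each edge [p,q] (with p < q) to q − p.
The resulting 4×4 matrix has rank 3, and its Smith normal form has invariant factors (1,1,1).

From H_k ≅ ker(∂_k) / im(∂_{k+1}) we obtain:

  H_0: rank C_0 − rank ∂_1 = 4 − 3 = 1, and the invariant factors of ∂_1 are all 1, so H_0 ≅ Z.
  H_1: rank ker ∂_1 − rank ∂_2 = (4 − 3) − 0 = 1, and there is no ∂_2, so H_1 ≅ Z.

H_0 = Z,  H_1 = Z.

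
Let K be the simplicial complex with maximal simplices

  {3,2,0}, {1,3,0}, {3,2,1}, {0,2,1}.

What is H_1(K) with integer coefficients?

Order the vertices as 0 < 1 < 2 < 3. Listing each simplex with vertices in this order, K has dimension 2 with simplices:

  0-simplices (4): [0], [1], [2], [3]
  1-simplices (6): [0,1], [0,2], [0,3], [1,2], [1,3], [2,3]
  2-simplices (4): [0,1,2], [0,1,3], [0,2,3], [1,2,3]

giving chain groups C_0 ≅ Z^4, C_1 ≅ Z^6, C_2 ≅ Z^4.

Boundary ∂_1: C_1 → C_0 is given by ∂[p,q] = [q] − [p]. For instance
  ∂[0,3] = [3] − [0].
This gives a 4×6 integer matrix of rank 3; reducing to Smith normal form yields diagonal entries (1,1,1).

∂_2: C_2 → C_1 maps a triangle to the signed sum of its edges. For instance
  ∂[1,2,3] = [2,3] − [1,3] + [1,2],
  ∂[0,1,3] = [1,3] − [0,3] + [0,1].
As a 6×4 matrix over Z this has rank 3, with invariant factors (1,1,1).

Reading off H_k = ker ∂_k / im ∂_{k+1}:

  H_1: rank ker ∂_1 − rank ∂_2 = (6 − 3) − 3 = 0, and the invariant factors of ∂_2 are all 1, so H_1 = 0.

(K is a triangulation of the 2-sphere S^2.)

H_1 ≅ 0.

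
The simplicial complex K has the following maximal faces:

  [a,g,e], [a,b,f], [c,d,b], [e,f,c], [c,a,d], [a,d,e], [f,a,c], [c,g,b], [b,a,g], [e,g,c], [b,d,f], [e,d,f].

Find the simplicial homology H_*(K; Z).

We work with the vertex ordering a < b < c < d < e < f < g. The simplices of K, each written with vertices in increasing order, are:

  0-simplices (7): a, b, c, d, e, f, g
  1-simplices (18): ab, ac, ad, ae, af, ag, bc, bd, bf, bg, cd, ce, cf, cg, de, df, ef, eg
  2-simplices (12): abf, abg, acd, acf, ade, aeg, bcd, bcg, bdf, cef, ceg, def

giving chain groups C_0 ≅ Z^7, C_1 ≅ Z^18, C_2 ≅ Z^12.

The boundary map ∂_1: C_1 → C_0 maps an edge to its endpoints' difference, ∂[p,q] = q − p. For instance
  ∂cf = f − c.
This gives a 7×18 integer matrix of rank 6; reducing to Smith normal form yields diagonal entries (1,1,1,1,1,1).

∂_2: C_2 → C_1 maps a triangle to the signed sum of its edges. For instance
  ∂bcg = cg − bg + bc,
  ∂abg = bg − ag + ab.
The 18×12 boundary matrix has rank 12 and Smith normal form diag(1,1,1,1,1,1,1,1,1,1,1,2).

Now H_k = ker ∂_k / im ∂_{k+1}, so:

  H_0: rank C_0 − rank ∂_1 = 7 − 6 = 1, and the invariant factors of ∂_1 are all 1, so H_0 = Z.
  H_1: rank ker ∂_1 − rank ∂_2 = (18 − 6) − 12 = 0, and ∂_2 has invariant factor 2 > 1, so H_1 = Z/2.
  H_2: rank ker ∂_2 − rank ∂_3 = (12 − 12) − 0 = 0, and there is no ∂_3, so H_2 = 0.

H_0 = Z,  H_1 = Z/2,  H_2 = 0.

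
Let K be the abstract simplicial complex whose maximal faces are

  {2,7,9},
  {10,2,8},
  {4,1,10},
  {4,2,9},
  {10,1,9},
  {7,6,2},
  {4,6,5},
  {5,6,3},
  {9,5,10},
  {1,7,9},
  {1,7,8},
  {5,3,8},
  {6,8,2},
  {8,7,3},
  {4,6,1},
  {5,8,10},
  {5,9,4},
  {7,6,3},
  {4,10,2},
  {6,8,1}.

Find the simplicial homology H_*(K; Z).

Fix the vertex order 1 < 2 < 3 < 4 < 5 < 6 < 7 < 8 < 9 < 10 and write every simplex with vertices in increasing order. Then dim K = 2 and the simplices of K are:

  0-simplices (10): [1], [2], [3], [4], [5], [6], [7], [8], [9], [10]
  1-simplices (30): (30 of them)
  2-simplices (20): (20 of them)

giving chain groups C_0 ≅ Z^10, C_1 ≅ Z^30, C_2 ≅ Z^20.

∂_1: C_1 → C_0 maps an edge to its endpoints' difference, ∂[p,q] = q − p.
The 10×30 boundary matrix has rank 9 and Smith normal form diag(1,1,1,1,1,1,1,1,1).

Boundary ∂_2: C_2 → C_1 sends each 2-simplex [p,q,r] to [q,r] − [p,r] + [p,q]. For instance
  ∂[1,9,10] = [9,10] − [1,10] + [1,9],
  ∂[1,4,6] = [4,6] − [1,6] + [1,4].
As a 30×20 matrix over Z this has rank 20, with invariant factors (1,1,1,1,1,1,1,1,1,1,1,1,1,1,1,1,1,1,1,2).

Now H_k = ker ∂_k / im ∂_{k+1}, so:

  H_0: rank C_0 − rank ∂_1 = 10 − 9 = 1, and the invariant factors of ∂_1 are all 1, so H_0 ≅ Z.
  H_1: rank ker ∂_1 − rank ∂_2 = (30 − 9) − 20 = 1, and ∂_2 has invariant factor 2 > 1, so H_1 ≅ Z × Z/2.
  H_2: rank ker ∂_2 − rank ∂_3 = (20 − 20) − 0 = 0, and there is no ∂_3, so H_2 ≅ 0.

As a check, the Euler characteristic is 10 − 30 + 20 = 0, which agrees with 1 − 1 + 0 = 0.
(K is a triangulation of the Klein bottle.)

H_0 = Z,  H_1 = Z × Z/2,  H_2 = 0.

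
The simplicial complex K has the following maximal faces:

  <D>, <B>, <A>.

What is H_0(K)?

We work with the vertex ordering A < B < D. The simplices of K, each written with vertices in increasing order, are:

  0-simplices (3): A, B, D

Hence C_0 ≅ Z^3.

Computing H_k = (kernel of ∂_k) / (image of ∂_{k+1}):

  H_0: rank C_0 − rank ∂_1 = 3 − 0 = 3, and there is no ∂_1, so H_0 ≅ Z^3.

(K is a triangulation of a set of 3 points.)

H_0 ≅ Z^3.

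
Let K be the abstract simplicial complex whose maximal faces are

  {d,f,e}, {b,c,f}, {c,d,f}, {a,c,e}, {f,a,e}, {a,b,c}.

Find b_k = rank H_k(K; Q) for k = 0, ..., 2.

b_0 = 1, b_1 = 1, b_2 = 0.

Order the vertices as a < b < c < d < e < f. Listing each simplex with vertices in this order, K has dimension 2 with simplices:

  0-simplices (6): a, b, c, d, e, f
  1-simplices (12): ab, ac, ae, af, bc, bf, cd, ce, cf, de, df, ef
  2-simplices (6): abc, ace, aef, bcf, cdf, def

giving chain groups C_0 ≅ Z^6, C_1 ≅ Z^12, C_2 ≅ Z^6.

The boundary map ∂_1: C_1 → C_0 maps an edge to its endpoints' difference, ∂[p,q] = q − p. For instance
  ∂bf = f − b.
This gives a 6×12 integer matrix of rank 5; reducing to Smith normal form yields diagonal entries (1,1,1,1,1).

The boundary map ∂_2: C_2 → C_1 sends each 2-simplex [p,q,r] to [q,r] − [p,r] + [p,q]. For instance
  ∂ace = ce − ae + ac,
  ∂abc = bc − ac + ab.
This gives a 12×6 integer matrix of rank 6; reducing to Smith normal form yields diagonal entries (1,1,1,1,1,1).

Now H_k = ker ∂_k / im ∂_{k+1}, so:

  H_0: rank C_0 − rank ∂_1 = 6 − 5 = 1, and the invariant factors of ∂_1 are all 1, so H_0 = Z.
  H_1: rank ker ∂_1 − rank ∂_2 = (12 − 5) − 6 = 1, and the invariant factors of ∂_2 are all 1, so H_1 = Z.
  H_2: rank ker ∂_2 − rank ∂_3 = (6 − 6) − 0 = 0, and there is no ∂_3, so H_2 = 0.

As a check, the Euler characteristic is 6 − 12 + 6 = 0, which agrees with 1 − 1 + 0 = 0.
(K is a triangulation of the cylinder S^1 x I.)

Hence the Betti numbers are b_0 = 1, b_1 = 1, b_2 = 0.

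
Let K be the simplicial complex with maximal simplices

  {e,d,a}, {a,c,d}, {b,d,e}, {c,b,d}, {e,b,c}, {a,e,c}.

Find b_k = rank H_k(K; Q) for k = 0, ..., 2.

b_0 = 1, b_1 = 0, b_2 = 1.

We work with the vertex ordering a < b < c < d < e. The simplices of K, each written with vertices in increasing order, are:

  0-simplices (5): a, b, c, d, e
  1-simplices (9): ac, ad, ae, bc, bd, be, cd, ce, de
  2-simplices (6): acd, ace, ade, bcd, bce, bde

so the chain groups are C_0 ≅ Z^5, C_1 ≅ Z^9, C_2 ≅ Z^6.

The boundary map ∂_1: C_1 → C_0 maps an edge to its endpoints' difference, ∂[p,q] = q − p. For instance
  ∂ac = c − a.
The resulting 5×9 matrix has rank 4, and its Smith normal form has invariant factors (1,1,1,1).

The boundary map ∂_2: C_2 → C_1 acts by ∂[p,q,r] = [q,r] − [p,r] + [p,q]. For instance
  ∂ace = ce − ae + ac,
  ∂bde = de − be + bd.
This gives a 9×6 integer matrix of rank 5; reducing to Smith normal form yields diagonal entries (1,1,1,1,1).

Reading off H_k = ker ∂_k / im ∂_{k+1}:

  H_0: rank C_0 − rank ∂_1 = 5 − 4 = 1, and the invariant factors of ∂_1 are all 1, so H_0 ≅ Z.
  H_1: rank ker ∂_1 − rank ∂_2 = (9 − 4) − 5 = 0, and the invariant factors of ∂_2 are all 1, so H_1 ≅ 0.
  H_2: rank ker ∂_2 − rank ∂_3 = (6 − 5) − 0 = 1, and there is no ∂_3, so H_2 ≅ Z.

Hence the Betti numbers are b_0 = 1, b_1 = 0, b_2 = 1.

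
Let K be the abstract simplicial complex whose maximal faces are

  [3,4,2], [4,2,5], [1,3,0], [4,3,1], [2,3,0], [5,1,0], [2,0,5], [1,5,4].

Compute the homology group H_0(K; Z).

H_0 = Z.

Fix the vertex order 0 < 1 < 2 < 3 < 4 < 5 and write every simplex with vertices in increasing order. Then dim K = 2 and the simplices of K are:

  0-simplices (6): [0], [1], [2], [3], [4], [5]
  1-simplices (12): [0,1], [0,2], [0,3], [0,5], [1,3], [1,4], [1,5], [2,3], [2,4], [2,5], [3,4], [4,5]
  2-simplices (8): [0,1,3], [0,1,5], [0,2,3], [0,2,5], [1,3,4], [1,4,5], [2,3,4], [2,4,5]

so the chain groups are C_0 ≅ Z^6, C_1 ≅ Z^12, C_2 ≅ Z^8.

Boundary ∂_1: C_1 → C_0 maps an edge to its endpoints' difference, ∂[p,q] = q − p. For instance
  ∂[3,4] = [4] − [3].
As a 6×12 matrix over Z this has rank 5, with invariant factors (1,1,1,1,1).

Boundary ∂_2: C_2 → C_1 sends each 2-simplex [p,q,r] to [q,r] − [p,r] + [p,q]. For instance
  ∂[1,4,5] = [4,5] − [1,5] + [1,4],
  ∂[2,3,4] = [3,4] − [2,4] + [2,3].
The resulting 12×8 matrix has rank 7, and its Smith normal form has invariant factors (1,1,1,1,1,1,1).

From H_k ≅ ker(∂_k) / im(∂_{k+1}) we obtain:

  H_0: rank C_0 − rank ∂_1 = 6 − 5 = 1, and the invariant factors of ∂_1 are all 1, so H_0 ≅ Z.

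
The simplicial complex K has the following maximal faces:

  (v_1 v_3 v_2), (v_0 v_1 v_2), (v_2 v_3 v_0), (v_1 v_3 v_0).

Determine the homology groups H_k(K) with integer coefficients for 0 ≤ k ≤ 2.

H_0 ≅ Z,  H_1 = 0,  H_2 ≅ Z.

Take the total order v_0 < v_1 < v_2 < v_3 on the vertex set. Then K (dimension 2) consists of the simplices:

  0-simplices (4): [v_0], [v_1], [v_2], [v_3]
  1-simplices (6): [v_0,v_1], [v_0,v_2], [v_0,v_3], [v_1,v_2], [v_1,v_3], [v_2,v_3]
  2-simplices (4): [v_0,v_1,v_2], [v_0,v_1,v_3], [v_0,v_2,v_3], [v_1,v_2,v_3]

so the chain groups are C_0 ≅ Z^4, C_1 ≅ Z^6, C_2 ≅ Z^4.

Boundary ∂_1: C_1 → C_0 is given by ∂[p,q] = [q] − [p]. For instance
  ∂[v_2,v_3] = [v_3] − [v_2].
This gives a 4×6 integer matrix of rank 3; reducing to Smith normal form yields diagonal entries (1,1,1).

The boundary map ∂_2: C_2 → C_1 sends each 2-simplex [p,q,r] to [q,r] − [p,r] + [p,q]. For instance
  ∂[v_1,v_2,v_3] = [v_2,v_3] − [v_1,v_3] + [v_1,v_2],
  ∂[v_0,v_1,v_2] = [v_1,v_2] − [v_0,v_2] + [v_0,v_1].
The 6×4 boundary matrix has rank 3 and Smith normal form diag(1,1,1).

Reading off H_k = ker ∂_k / im ∂_{k+1}:

  H_0: rank C_0 − rank ∂_1 = 4 − 3 = 1, and the invariant factors of ∂_1 are all 1, so H_0 ≅ Z.
  H_1: rank ker ∂_1 − rank ∂_2 = (6 − 3) − 3 = 0, and the invariant factors of ∂_2 are all 1, so H_1 ≅ 0.
  H_2: rank ker ∂_2 − rank ∂_3 = (4 − 3) − 0 = 1, and there is no ∂_3, so H_2 ≅ Z.

As a check, the Euler characteristic is 4 − 6 + 4 = 2, which agrees with 1 − 0 + 1 = 2.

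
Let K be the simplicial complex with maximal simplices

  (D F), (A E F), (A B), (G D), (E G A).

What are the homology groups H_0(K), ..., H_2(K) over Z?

H_0 ≅ Z,  H_1 ≅ Z,  H_2 = 0.

Take the total order A < B < D < E < F < G on the vertex set. Then K (dimension 2) consists of the simplices:

  0-simplices (6): A, B, D, E, F, G
  1-simplices (8): AB, AE, AF, AG, DF, DG, EF, EG
  2-simplices (2): AEF, AEG

so the chain groups are C_0 ≅ Z^6, C_1 ≅ Z^8, C_2 ≅ Z^2.

Boundary ∂_1: C_1 → C_0 is given by ∂[p,q] = [q] − [p]. For instance
  ∂AF = F − A.
This gives a 6×8 integer matrix of rank 5; reducing to Smith normal form yields diagonal entries (1,1,1,1,1).

∂_2: C_2 → C_1 acts by ∂[p,q,r] = [q,r] − [p,r] + [p,q]. For instance
  ∂AEF = EF − AF + AE,
  ∂AEG = EG − AG + AE.
As a 8×2 matrix over Z this has rank 2, with invariant factors (1,1).

From H_k ≅ ker(∂_k) / im(∂_{k+1}) we obtain:

  H_0: rank C_0 − rank ∂_1 = 6 − 5 = 1, and the invariant factors of ∂_1 are all 1, so H_0 ≅ Z.
  H_1: rank ker ∂_1 − rank ∂_2 = (8 − 5) − 2 = 1, and the invariant factors of ∂_2 are all 1, so H_1 ≅ Z.
  H_2: rank ker ∂_2 − rank ∂_3 = (2 − 2) − 0 = 0, and there is no ∂_3, so H_2 ≅ 0.

As a check, the Euler characteristic is 6 − 8 + 2 = 0, which agrees with 1 − 1 + 0 = 0.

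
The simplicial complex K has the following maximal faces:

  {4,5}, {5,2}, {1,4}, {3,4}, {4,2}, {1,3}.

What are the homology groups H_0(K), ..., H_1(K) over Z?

We work with the vertex ordering 1 < 2 < 3 < 4 < 5. The simplices of K, each written with vertices in increasing order, are:

  0-simplices (5): [1], [2], [3], [4], [5]
  1-simplices (6): [1,3], [1,4], [2,4], [2,5], [3,4], [4,5]

giving chain groups C_0 ≅ Z^5, C_1 ≅ Z^6.

∂_1: C_1 → C_0 maps an edge to its endpoints' difference, ∂[p,q] = q − p.
This gives a 5×6 integer matrix of rank 4; reducing to Smith normal form yields diagonal entries (1,1,1,1).

Reading off H_k = ker ∂_k / im ∂_{k+1}:

  H_0: rank C_0 − rank ∂_1 = 5 − 4 = 1, and the invariant factors of ∂_1 are all 1, so H_0 ≅ Z.
  H_1: rank ker ∂_1 − rank ∂_2 = (6 − 4) − 0 = 2, and there is no ∂_2, so H_1 ≅ Z^2.

As a check, the Euler characteristic is 5 − 6 = -1, which agrees with 1 − 2 = -1.

H_0 ≅ Z,  H_1 ≅ Z^2.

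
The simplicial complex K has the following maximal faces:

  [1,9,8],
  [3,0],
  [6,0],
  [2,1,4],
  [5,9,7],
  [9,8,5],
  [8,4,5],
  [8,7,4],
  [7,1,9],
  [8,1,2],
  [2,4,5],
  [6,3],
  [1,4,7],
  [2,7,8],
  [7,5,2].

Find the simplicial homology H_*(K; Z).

H_0 = Z^2,  H_1 = Z ⊕ Z/2Z,  H_2 = 0.

We work with the vertex ordering 0 < 1 < 2 < 3 < 4 < 5 < 6 < 7 < 8 < 9. The simplices of K, each written with vertices in increasing order, are:

  0-simplices (10): [0], [1], [2], [3], [4], [5], [6], [7], [8], [9]
  1-simplices (21): [0,3], [0,6], [1,2], [1,4], [1,7], [1,8], [1,9], [2,4], [2,5], [2,7], [2,8], [3,6], [4,5], [4,7], [4,8], [5,7], [5,8], [5,9], [7,8], [7,9], [8,9]
  2-simplices (12): [1,2,4], [1,2,8], [1,4,7], [1,7,9], [1,8,9], [2,4,5], [2,5,7], [2,7,8], [4,5,8], [4,7,8], [5,7,9], [5,8,9]

Hence C_0 ≅ Z^10, C_1 ≅ Z^21, C_2 ≅ Z^12.

The boundary map ∂_1: C_1 → C_0 sends each edge [p,q] (with p < q) to q − p. For instance
  ∂[3,6] = [6] − [3].
The resulting 10×21 matrix has rank 8, and its Smith normal form has invariant factors (1,1,1,1,1,1,1,1).

∂_2: C_2 → C_1 maps a triangle to the signed sum of its edges. For instance
  ∂[2,5,7] = [5,7] − [2,7] + [2,5],
  ∂[1,2,8] = [2,8] − [1,8] + [1,2].
As a 21×12 matrix over Z this has rank 12, with invariant factors (1,1,1,1,1,1,1,1,1,1,1,2).

Reading off H_k = ker ∂_k / im ∂_{k+1}:

  H_0: rank C_0 − rank ∂_1 = 10 − 8 = 2, and the invariant factors of ∂_1 are all 1, so H_0 = Z^2.
  H_1: rank ker ∂_1 − rank ∂_2 = (21 − 8) − 12 = 1, and ∂_2 has invariant factor 2 > 1, so H_1 = Z ⊕ Z/2Z.
  H_2: rank ker ∂_2 − rank ∂_3 = (12 − 12) − 0 = 0, and there is no ∂_3, so H_2 = 0.

As a check, the Euler characteristic is 10 − 21 + 12 = 1, which agrees with 2 − 1 + 0 = 1.
(K is a triangulation of the disjoint union of the real projective plane RP^2 and the circle S^1.)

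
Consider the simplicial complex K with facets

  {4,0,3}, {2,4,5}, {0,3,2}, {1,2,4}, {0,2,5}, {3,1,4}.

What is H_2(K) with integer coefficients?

H_2 ≅ 0.

K has 6 vertices, 12 edges, 6 triangles.
rank ∂_2 = 6, rank ∂_3 = 0 ⇒ b_2 = 6 − 6 − 0 = 0. So H_2 ≅ 0.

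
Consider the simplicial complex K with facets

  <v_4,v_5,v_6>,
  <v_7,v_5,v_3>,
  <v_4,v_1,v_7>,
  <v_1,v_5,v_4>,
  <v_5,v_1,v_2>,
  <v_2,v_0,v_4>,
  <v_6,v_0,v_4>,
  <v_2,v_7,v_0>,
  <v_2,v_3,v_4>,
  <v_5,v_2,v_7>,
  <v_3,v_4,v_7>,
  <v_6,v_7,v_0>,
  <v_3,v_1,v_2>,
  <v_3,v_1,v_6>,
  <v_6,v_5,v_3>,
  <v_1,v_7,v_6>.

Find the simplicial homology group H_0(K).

Fix the vertex order v_0 < v_1 < v_2 < v_3 < v_4 < v_5 < v_6 < v_7 and write every simplex with vertices in increasing order. Then dim K = 2 and the simplices of K are:

  0-simplices (8): [v_0], [v_1], [v_2], [v_3], [v_4], [v_5], [v_6], [v_7]
  1-simplices (24): (24 of them)
  2-simplices (16): (16 of them)

Hence C_0 ≅ Z^8, C_1 ≅ Z^24, C_2 ≅ Z^16.

The boundary map ∂_1: C_1 → C_0 maps an edge to its endpoints' difference, ∂[p,q] = q − p. For instance
  ∂[v_3,v_5] = [v_5] − [v_3].
This gives a 8×24 integer matrix of rank 7; reducing to Smith normal form yields diagonal entries (1,1,1,1,1,1,1).

∂_2: C_2 → C_1 sends each 2-simplex [p,q,r] to [q,r] − [p,r] + [p,q]. For instance
  ∂[v_1,v_4,v_5] = [v_4,v_5] − [v_1,v_5] + [v_1,v_4],
  ∂[v_3,v_5,v_7] = [v_5,v_7] − [v_3,v_7] + [v_3,v_5].
The resulting 24×16 matrix has rank 15, and its Smith normal form has invariant factors (1,1,1,1,1,1,1,1,1,1,1,1,1,1,1).

Now H_k = ker ∂_k / im ∂_{k+1}, so:

  H_0: rank C_0 − rank ∂_1 = 8 − 7 = 1, and the invariant factors of ∂_1 are all 1, so H_0 = Z.

(K is a triangulation of the torus T^2.)

H_0 = Z.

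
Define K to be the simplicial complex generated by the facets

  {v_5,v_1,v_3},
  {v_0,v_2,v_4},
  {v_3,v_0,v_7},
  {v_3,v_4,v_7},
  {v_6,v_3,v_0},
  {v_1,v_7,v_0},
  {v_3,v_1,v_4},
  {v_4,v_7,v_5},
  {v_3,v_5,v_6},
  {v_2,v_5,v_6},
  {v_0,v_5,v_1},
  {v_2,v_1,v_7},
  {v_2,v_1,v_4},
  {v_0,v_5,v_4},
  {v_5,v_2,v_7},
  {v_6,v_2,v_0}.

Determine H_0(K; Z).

H_0 ≅ Z.

Order the vertices as v_0 < v_1 < v_2 < v_3 < v_4 < v_5 < v_6 < v_7. Listing each simplex with vertices in this order, K has dimension 2 with simplices:

  0-simplices (8): [v_0], [v_1], [v_2], [v_3], [v_4], [v_5], [v_6], [v_7]
  1-simplices (24): (24 of them)
  2-simplices (16): (16 of them)

giving chain groups C_0 ≅ Z^8, C_1 ≅ Z^24, C_2 ≅ Z^16.

The boundary map ∂_1: C_1 → C_0 is given by ∂[p,q] = [q] − [p]. For instance
  ∂[v_0,v_6] = [v_6] − [v_0].
The resulting 8×24 matrix has rank 7, and its Smith normal form has invariant factors (1,1,1,1,1,1,1).

The boundary map ∂_2: C_2 → C_1 sends each 2-simplex [p,q,r] to [q,r] − [p,r] + [p,q]. For instance
  ∂[v_3,v_5,v_6] = [v_5,v_6] − [v_3,v_6] + [v_3,v_5],
  ∂[v_3,v_4,v_7] = [v_4,v_7] − [v_3,v_7] + [v_3,v_4].
As a 24×16 matrix over Z this has rank 15, with invariant factors (1,1,1,1,1,1,1,1,1,1,1,1,1,1,1).

Now H_k = ker ∂_k / im ∂_{k+1}, so:

  H_0: rank C_0 − rank ∂_1 = 8 − 7 = 1, and the invariant factors of ∂_1 are all 1, so H_0 = Z.

(K is a triangulation of the torus T^2.)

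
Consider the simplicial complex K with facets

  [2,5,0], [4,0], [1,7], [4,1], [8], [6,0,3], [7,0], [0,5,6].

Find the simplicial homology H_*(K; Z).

H_0 ≅ Z^2,  H_1 ≅ Z,  H_2 = 0.

We work with the vertex ordering 0 < 1 < 2 < 3 < 4 < 5 < 6 < 7 < 8. The simplices of K, each written with vertices in increasing order, are:

  0-simplices (9): [0], [1], [2], [3], [4], [5], [6], [7], [8]
  1-simplices (11): [0,2], [0,3], [0,4], [0,5], [0,6], [0,7], [1,4], [1,7], [2,5], [3,6], [5,6]
  2-simplices (3): [0,2,5], [0,3,6], [0,5,6]

Hence C_0 ≅ Z^9, C_1 ≅ Z^11, C_2 ≅ Z^3.

∂_1: C_1 → C_0 sends each edge [p,q] (with p < q) to q − p.
The resulting 9×11 matrix has rank 7, and its Smith normal form has invariant factors (1,1,1,1,1,1,1).

Boundary ∂_2: C_2 → C_1 sends each 2-simplex [p,q,r] to [q,r] − [p,r] + [p,q]. For instance
  ∂[0,3,6] = [3,6] − [0,6] + [0,3],
  ∂[0,2,5] = [2,5] − [0,5] + [0,2].
This gives a 11×3 integer matrix of rank 3; reducing to Smith normal form yields diagonal entries (1,1,1).

Computing H_k = (kernel of ∂_k) / (image of ∂_{k+1}):

  H_0: rank C_0 − rank ∂_1 = 9 − 7 = 2, and the invariant factors of ∂_1 are all 1, so H_0 = Z^2.
  H_1: rank ker ∂_1 − rank ∂_2 = (11 − 7) − 3 = 1, and the invariant factors of ∂_2 are all 1, so H_1 = Z.
  H_2: rank ker ∂_2 − rank ∂_3 = (3 − 3) − 0 = 0, and there is no ∂_3, so H_2 = 0.

As a check, the Euler characteristic is 9 − 11 + 3 = 1, which agrees with 2 − 1 + 0 = 1.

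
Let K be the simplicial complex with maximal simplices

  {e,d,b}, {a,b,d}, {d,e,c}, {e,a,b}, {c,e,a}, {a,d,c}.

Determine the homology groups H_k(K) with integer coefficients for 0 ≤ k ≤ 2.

H_0 ≅ Z,  H_1 = 0,  H_2 ≅ Z.

Order the vertices as a < b < c < d < e. Listing each simplex with vertices in this order, K has dimension 2 with simplices:

  0-simplices (5): a, b, c, d, e
  1-simplices (9): ab, ac, ad, ae, bd, be, cd, ce, de
  2-simplices (6): abd, abe, acd, ace, bde, cde

so the chain groups are C_0 ≅ Z^5, C_1 ≅ Z^9, C_2 ≅ Z^6.

The boundary map ∂_1: C_1 → C_0 maps an edge to its endpoints' difference, ∂[p,q] = q − p. For instance
  ∂ce = e − c.
The 5×9 boundary matrix has rank 4 and Smith normal form diag(1,1,1,1).

The boundary map ∂_2: C_2 → C_1 maps a triangle to the signed sum of its edges. For instance
  ∂ace = ce − ae + ac,
  ∂acd = cd − ad + ac.
This gives a 9×6 integer matrix of rank 5; reducing to Smith normal form yields diagonal entries (1,1,1,1,1).

Now H_k = ker ∂_k / im ∂_{k+1}, so:

  H_0: rank C_0 − rank ∂_1 = 5 − 4 = 1, and the invariant factors of ∂_1 are all 1, so H_0 = Z.
  H_1: rank ker ∂_1 − rank ∂_2 = (9 − 4) − 5 = 0, and the invariant factors of ∂_2 are all 1, so H_1 = 0.
  H_2: rank ker ∂_2 − rank ∂_3 = (6 − 5) − 0 = 1, and there is no ∂_3, so H_2 = Z.

As a check, the Euler characteristic is 5 − 9 + 6 = 2, which agrees with 1 − 0 + 1 = 2.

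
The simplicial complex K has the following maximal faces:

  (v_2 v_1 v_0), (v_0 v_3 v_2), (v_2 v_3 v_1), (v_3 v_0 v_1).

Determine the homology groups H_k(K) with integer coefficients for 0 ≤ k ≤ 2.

Fix the vertex order v_0 < v_1 < v_2 < v_3 and write every simplex with vertices in increasing order. Then dim K = 2 and the simplices of K are:

  0-simplices (4): [v_0], [v_1], [v_2], [v_3]
  1-simplices (6): [v_0,v_1], [v_0,v_2], [v_0,v_3], [v_1,v_2], [v_1,v_3], [v_2,v_3]
  2-simplices (4): [v_0,v_1,v_2], [v_0,v_1,v_3], [v_0,v_2,v_3], [v_1,v_2,v_3]

giving chain groups C_0 ≅ Z^4, C_1 ≅ Z^6, C_2 ≅ Z^4.

Boundary ∂_1: C_1 → C_0 is given by ∂[p,q] = [q] − [p]. For instance
  ∂[v_1,v_3] = [v_3] − [v_1].
The resulting 4×6 matrix has rank 3, and its Smith normal form has invariant factors (1,1,1).

Boundary ∂_2: C_2 → C_1 sends each 2-simplex [p,q,r] to [q,r] − [p,r] + [p,q]. For instance
  ∂[v_0,v_1,v_2] = [v_1,v_2] − [v_0,v_2] + [v_0,v_1],
  ∂[v_0,v_2,v_3] = [v_2,v_3] − [v_0,v_3] + [v_0,v_2].
This gives a 6×4 integer matrix of rank 3; reducing to Smith normal form yields diagonal entries (1,1,1).

Now H_k = ker ∂_k / im ∂_{k+1}, so:

  H_0: rank C_0 − rank ∂_1 = 4 − 3 = 1, and the invariant factors of ∂_1 are all 1, so H_0 = Z.
  H_1: rank ker ∂_1 − rank ∂_2 = (6 − 3) − 3 = 0, and the invariant factors of ∂_2 are all 1, so H_1 = 0.
  H_2: rank ker ∂_2 − rank ∂_3 = (4 − 3) − 0 = 1, and there is no ∂_3, so H_2 = Z.

H_0 = Z,  H_1 = 0,  H_2 = Z.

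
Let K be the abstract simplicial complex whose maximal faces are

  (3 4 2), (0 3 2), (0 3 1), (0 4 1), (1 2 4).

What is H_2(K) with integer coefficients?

H_2 = 0.

Order the vertices as 0 < 1 < 2 < 3 < 4. Listing each simplex with vertices in this order, K has dimension 2 with simplices:

  0-simplices (5): [0], [1], [2], [3], [4]
  1-simplices (10): [0,1], [0,2], [0,3], [0,4], [1,2], [1,3], [1,4], [2,3], [2,4], [3,4]
  2-simplices (5): [0,1,3], [0,1,4], [0,2,3], [1,2,4], [2,3,4]

Hence C_0 ≅ Z^5, C_1 ≅ Z^10, C_2 ≅ Z^5.

The boundary map ∂_1: C_1 → C_0 sends each edge [p,q] (with p < q) to q − p. For instance
  ∂[0,2] = [2] − [0].
This gives a 5×10 integer matrix of rank 4; reducing to Smith normal form yields diagonal entries (1,1,1,1).

The boundary map ∂_2: C_2 → C_1 acts by ∂[p,q,r] = [q,r] − [p,r] + [p,q]. For instance
  ∂[2,3,4] = [3,4] − [2,4] + [2,3],
  ∂[1,2,4] = [2,4] − [1,4] + [1,2].
As a 10×5 matrix over Z this has rank 5, with invariant factors (1,1,1,1,1).

From H_k ≅ ker(∂_k) / im(∂_{k+1}) we obtain:

  H_2: rank ker ∂_2 − rank ∂_3 = (5 − 5) − 0 = 0, and there is no ∂_3, so H_2 = 0.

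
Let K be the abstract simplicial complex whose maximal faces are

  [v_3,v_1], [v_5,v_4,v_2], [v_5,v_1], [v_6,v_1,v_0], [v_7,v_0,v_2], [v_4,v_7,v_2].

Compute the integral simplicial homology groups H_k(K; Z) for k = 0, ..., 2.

Fix the vertex order v_0 < v_1 < v_2 < v_3 < v_4 < v_5 < v_6 < v_7 and write every simplex with vertices in increasing order. Then dim K = 2 and the simplices of K are:

  0-simplices (8): [v_0], [v_1], [v_2], [v_3], [v_4], [v_5], [v_6], [v_7]
  1-simplices (12): [v_0,v_1], [v_0,v_2], [v_0,v_6], [v_0,v_7], [v_1,v_3], [v_1,v_5], [v_1,v_6], [v_2,v_4], [v_2,v_5], [v_2,v_7], [v_4,v_5], [v_4,v_7]
  2-simplices (4): [v_0,v_1,v_6], [v_0,v_2,v_7], [v_2,v_4,v_5], [v_2,v_4,v_7]

so the chain groups are C_0 ≅ Z^8, C_1 ≅ Z^12, C_2 ≅ Z^4.

Boundary ∂_1: C_1 → C_0 maps an edge to its endpoints' difference, ∂[p,q] = q − p. For instance
  ∂[v_0,v_7] = [v_7] − [v_0].
This gives a 8×12 integer matrix of rank 7; reducing to Smith normal form yields diagonal entries (1,1,1,1,1,1,1).

The boundary map ∂_2: C_2 → C_1 acts by ∂[p,q,r] = [q,r] − [p,r] + [p,q]. For instance
  ∂[v_0,v_2,v_7] = [v_2,v_7] − [v_0,v_7] + [v_0,v_2],
  ∂[v_2,v_4,v_5] = [v_4,v_5] − [v_2,v_5] + [v_2,v_4].
As a 12×4 matrix over Z this has rank 4, with invariant factors (1,1,1,1).

Now H_k = ker ∂_k / im ∂_{k+1}, so:

  H_0: rank C_0 − rank ∂_1 = 8 − 7 = 1, and the invariant factors of ∂_1 are all 1, so H_0 = Z.
  H_1: rank ker ∂_1 − rank ∂_2 = (12 − 7) − 4 = 1, and the invariant factors of ∂_2 are all 1, so H_1 = Z.
  H_2: rank ker ∂_2 − rank ∂_3 = (4 − 4) − 0 = 0, and there is no ∂_3, so H_2 = 0.

H_0 ≅ Z,  H_1 ≅ Z,  H_2 = 0.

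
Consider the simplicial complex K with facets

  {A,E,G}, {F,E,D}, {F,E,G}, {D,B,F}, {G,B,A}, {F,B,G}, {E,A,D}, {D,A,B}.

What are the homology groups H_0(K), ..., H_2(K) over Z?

H_0 = Z,  H_1 = 0,  H_2 = Z.

Take the total order A < B < D < E < F < G on the vertex set. Then K (dimension 2) consists of the simplices:

  0-simplices (6): A, B, D, E, F, G
  1-simplices (12): AB, AD, AE, AG, BD, BF, BG, DE, DF, EF, EG, FG
  2-simplices (8): ABD, ABG, ADE, AEG, BDF, BFG, DEF, EFG

giving chain groups C_0 ≅ Z^6, C_1 ≅ Z^12, C_2 ≅ Z^8.

∂_1: C_1 → C_0 maps an edge to its endpoints' difference, ∂[p,q] = q − p.
This gives a 6×12 integer matrix of rank 5; reducing to Smith normal form yields diagonal entries (1,1,1,1,1).

∂_2: C_2 → C_1 sends each 2-simplex [p,q,r] to [q,r] − [p,r] + [p,q]. For instance
  ∂EFG = FG − EG + EF,
  ∂ABD = BD − AD + AB.
As a 12×8 matrix over Z this has rank 7, with invariant factors (1,1,1,1,1,1,1).

From H_k ≅ ker(∂_k) / im(∂_{k+1}) we obtain:

  H_0: rank C_0 − rank ∂_1 = 6 − 5 = 1, and the invariant factors of ∂_1 are all 1, so H_0 ≅ Z.
  H_1: rank ker ∂_1 − rank ∂_2 = (12 − 5) − 7 = 0, and the invariant factors of ∂_2 are all 1, so H_1 ≅ 0.
  H_2: rank ker ∂_2 − rank ∂_3 = (8 − 7) − 0 = 1, and there is no ∂_3, so H_2 ≅ Z.

(K is a triangulation of the 2-sphere S^2.)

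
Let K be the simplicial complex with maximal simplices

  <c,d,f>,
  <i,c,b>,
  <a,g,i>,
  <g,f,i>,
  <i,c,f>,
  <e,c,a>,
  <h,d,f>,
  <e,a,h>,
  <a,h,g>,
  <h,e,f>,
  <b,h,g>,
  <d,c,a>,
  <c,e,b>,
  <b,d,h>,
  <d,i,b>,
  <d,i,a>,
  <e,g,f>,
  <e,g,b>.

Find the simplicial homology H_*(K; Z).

Fix the vertex order a < b < c < d < e < f < g < h < i and write every simplex with vertices in increasing order. Then dim K = 2 and the simplices of K are:

  0-simplices (9): a, b, c, d, e, f, g, h, i
  1-simplices (27): ac, ad, ae, ag, ah, ai, bc, bd, be, bg, bh, bi, cd, ce, cf, ci, df, dh, di, ef, eg, eh, fg, fh, fi, gh, gi
  2-simplices (18): acd, ace, adi, aeh, agh, agi, bce, bci, bdh, bdi, beg, bgh, cdf, cfi, dfh, efg, efh, fgi

Hence C_0 ≅ Z^9, C_1 ≅ Z^27, C_2 ≅ Z^18.

∂_1: C_1 → C_0 sends each edge [p,q] (with p < q) to q − p. For instance
  ∂cf = f − c.
This gives a 9×27 integer matrix of rank 8; reducing to Smith normal form yields diagonal entries (1,1,1,1,1,1,1,1).

The boundary map ∂_2: C_2 → C_1 sends each 2-simplex [p,q,r] to [q,r] − [p,r] + [p,q]. For instance
  ∂ace = ce − ae + ac,
  ∂fgi = gi − fi + fg.
As a 27×18 matrix over Z this has rank 18, with invariant factors (1,1,1,1,1,1,1,1,1,1,1,1,1,1,1,1,1,2).

Now H_k = ker ∂_k / im ∂_{k+1}, so:

  H_0: rank C_0 − rank ∂_1 = 9 − 8 = 1, and the invariant factors of ∂_1 are all 1, so H_0 = Z.
  H_1: rank ker ∂_1 − rank ∂_2 = (27 − 8) − 18 = 1, and ∂_2 has invariant factor 2 > 1, so H_1 = Z ⊕ Z/2.
  H_2: rank ker ∂_2 − rank ∂_3 = (18 − 18) − 0 = 0, and there is no ∂_3, so H_2 = 0.

H_0 ≅ Z,  H_1 ≅ Z ⊕ Z/2,  H_2 = 0.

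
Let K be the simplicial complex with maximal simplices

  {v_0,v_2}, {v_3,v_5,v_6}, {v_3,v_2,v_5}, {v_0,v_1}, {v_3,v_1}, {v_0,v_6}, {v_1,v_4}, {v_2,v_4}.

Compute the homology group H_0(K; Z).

H_0 ≅ Z.

Fix the vertex order v_0 < v_1 < v_2 < v_3 < v_4 < v_5 < v_6 and write every simplex with vertices in increasing order. Then dim K = 2 and the simplices of K are:

  0-simplices (7): [v_0], [v_1], [v_2], [v_3], [v_4], [v_5], [v_6]
  1-simplices (11): [v_0,v_1], [v_0,v_2], [v_0,v_6], [v_1,v_3], [v_1,v_4], [v_2,v_3], [v_2,v_4], [v_2,v_5], [v_3,v_5], [v_3,v_6], [v_5,v_6]
  2-simplices (2): [v_2,v_3,v_5], [v_3,v_5,v_6]

giving chain groups C_0 ≅ Z^7, C_1 ≅ Z^11, C_2 ≅ Z^2.

Boundary ∂_1: C_1 → C_0 is given by ∂[p,q] = [q] − [p].
The 7×11 boundary matrix has rank 6 and Smith normal form diag(1,1,1,1,1,1).

Boundary ∂_2: C_2 → C_1 sends each 2-simplex [p,q,r] to [q,r] − [p,r] + [p,q]. For instance
  ∂[v_2,v_3,v_5] = [v_3,v_5] − [v_2,v_5] + [v_2,v_3],
  ∂[v_3,v_5,v_6] = [v_5,v_6] − [v_3,v_6] + [v_3,v_5].
This gives a 11×2 integer matrix of rank 2; reducing to Smith normal form yields diagonal entries (1,1).

Now H_k = ker ∂_k / im ∂_{k+1}, so:

  H_0: rank C_0 − rank ∂_1 = 7 − 6 = 1, and the invariant factors of ∂_1 are all 1, so H_0 = Z.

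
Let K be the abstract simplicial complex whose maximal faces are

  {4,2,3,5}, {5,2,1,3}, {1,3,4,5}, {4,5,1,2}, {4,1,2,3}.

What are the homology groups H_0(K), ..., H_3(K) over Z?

K has 5 vertices, 10 edges, 10 triangles, 5 3-simplices.
rank ∂_0 = 0, rank ∂_1 = 4 ⇒ b_0 = 5 − 0 − 4 = 1; all invariant factors of ∂_1 are 1 so no torsion. So H_0 ≅ Z.
rank ∂_1 = 4, rank ∂_2 = 6 ⇒ b_1 = 10 − 4 − 6 = 0; all invariant factors of ∂_2 are 1 so no torsion. So H_1 ≅ 0.
rank ∂_2 = 6, rank ∂_3 = 4 ⇒ b_2 = 10 − 6 − 4 = 0; all invariant factors of ∂_3 are 1 so no torsion. So H_2 ≅ 0.
rank ∂_3 = 4, rank ∂_4 = 0 ⇒ b_3 = 5 − 4 − 0 = 1. So H_3 ≅ Z.

H_0 = Z,  H_1 = 0,  H_2 = 0,  H_3 = Z.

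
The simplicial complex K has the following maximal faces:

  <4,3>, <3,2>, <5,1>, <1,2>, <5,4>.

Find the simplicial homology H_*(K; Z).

We work with the vertex ordering 1 < 2 < 3 < 4 < 5. The simplices of K, each written with vertices in increasing order, are:

  0-simplices (5): [1], [2], [3], [4], [5]
  1-simplices (5): [1,2], [1,5], [2,3], [3,4], [4,5]

giving chain groups C_0 ≅ Z^5, C_1 ≅ Z^5.

The boundary map ∂_1: C_1 → C_0 is given by ∂[p,q] = [q] − [p]. For instance
  ∂[1,5] = [5] − [1].
As a 5×5 matrix over Z this has rank 4, with invariant factors (1,1,1,1).

From H_k ≅ ker(∂_k) / im(∂_{k+1}) we obtain:

  H_0: rank C_0 − rank ∂_1 = 5 − 4 = 1, and the invariant factors of ∂_1 are all 1, so H_0 = Z.
  H_1: rank ker ∂_1 − rank ∂_2 = (5 − 4) − 0 = 1, and there is no ∂_2, so H_1 = Z.

As a check, the Euler characteristic is 5 − 5 = 0, which agrees with 1 − 1 = 0.

H_0 ≅ Z,  H_1 ≅ Z.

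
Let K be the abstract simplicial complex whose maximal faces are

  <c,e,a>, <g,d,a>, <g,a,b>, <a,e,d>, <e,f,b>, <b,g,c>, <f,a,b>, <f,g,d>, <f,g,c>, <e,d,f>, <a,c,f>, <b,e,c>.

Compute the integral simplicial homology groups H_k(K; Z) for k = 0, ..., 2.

Take the total order a < b < c < d < e < f < g on the vertex set. Then K (dimension 2) consists of the simplices:

  0-simplices (7): a, b, c, d, e, f, g
  1-simplices (18): ab, ac, ad, ae, af, ag, bc, be, bf, bg, ce, cf, cg, de, df, dg, ef, fg
  2-simplices (12): abf, abg, ace, acf, ade, adg, bce, bcg, bef, cfg, def, dfg

so the chain groups are C_0 ≅ Z^7, C_1 ≅ Z^18, C_2 ≅ Z^12.

Boundary ∂_1: C_1 → C_0 is given by ∂[p,q] = [q] − [p].
The 7×18 boundary matrix has rank 6 and Smith normal form diag(1,1,1,1,1,1).

Boundary ∂_2: C_2 → C_1 acts by ∂[p,q,r] = [q,r] − [p,r] + [p,q]. For instance
  ∂dfg = fg − dg + df,
  ∂abg = bg − ag + ab.
This gives a 18×12 integer matrix of rank 12; reducing to Smith normal form yields diagonal entries (1,1,1,1,1,1,1,1,1,1,1,2).

Computing H_k = (kernel of ∂_k) / (image of ∂_{k+1}):

  H_0: rank C_0 − rank ∂_1 = 7 − 6 = 1, and the invariant factors of ∂_1 are all 1, so H_0 ≅ Z.
  H_1: rank ker ∂_1 − rank ∂_2 = (18 − 6) − 12 = 0, and ∂_2 has invariant factor 2 > 1, so H_1 ≅ Z/2Z.
  H_2: rank ker ∂_2 − rank ∂_3 = (12 − 12) − 0 = 0, and there is no ∂_3, so H_2 ≅ 0.

H_0 = Z,  H_1 = Z/2Z,  H_2 = 0.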